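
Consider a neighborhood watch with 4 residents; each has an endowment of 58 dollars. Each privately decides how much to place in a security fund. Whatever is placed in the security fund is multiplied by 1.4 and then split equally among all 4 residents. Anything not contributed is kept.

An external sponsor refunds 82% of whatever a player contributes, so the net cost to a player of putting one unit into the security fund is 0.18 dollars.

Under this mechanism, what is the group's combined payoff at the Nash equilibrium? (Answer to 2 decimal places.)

515.04 dollars

The effective private return per unit is now (1.4/4) / 0.18 = 1.9444 > 1, so every player's dominant strategy flips to full contribution.
At the Nash equilibrium everyone contributes 58. Group total payoff = 4 × (58 × 0.82 + 1.4 × 58) = 515.04.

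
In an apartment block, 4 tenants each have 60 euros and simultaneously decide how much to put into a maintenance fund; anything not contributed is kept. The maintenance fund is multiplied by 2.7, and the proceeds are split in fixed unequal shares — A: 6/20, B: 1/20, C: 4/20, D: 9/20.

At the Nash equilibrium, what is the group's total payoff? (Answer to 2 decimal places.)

342.00 euros

A player with share s gets back 2.7·s per unit contributed, so full contribution is dominant for anyone with s > 1/2.7 = 0.3704 and zero contribution is dominant for anyone below.
D alone (share 9/20) is above the threshold, contributing 60; the remaining 3 contribute 0. Total contributed: 60.
The maintenance fund pays out 2.7 × 60 = 162.00 in total (split across the unequal shares, but the aggregate is all that matters for the group sum).
The 3 free-riders keep 60 each, adding 180. Group total = 180 + 162.00 = 342.00.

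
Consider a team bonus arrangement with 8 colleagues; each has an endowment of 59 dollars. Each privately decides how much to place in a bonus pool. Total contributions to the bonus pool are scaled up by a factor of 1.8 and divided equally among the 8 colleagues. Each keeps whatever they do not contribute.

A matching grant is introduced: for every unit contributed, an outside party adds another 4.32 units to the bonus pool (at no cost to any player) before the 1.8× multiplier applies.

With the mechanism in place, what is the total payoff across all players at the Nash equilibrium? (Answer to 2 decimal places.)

With the mechanism, a contributed unit returns 1.8 × 5.32 / 8 = 1.1970 per unit of net cost to the contributor — now above 1 — so contributing fully is weakly dominant for every player.
So the Nash equilibrium is full contribution by all 8; the group earns 1.8 × 5.32 × 472 = 4519.87.

4519.87 dollars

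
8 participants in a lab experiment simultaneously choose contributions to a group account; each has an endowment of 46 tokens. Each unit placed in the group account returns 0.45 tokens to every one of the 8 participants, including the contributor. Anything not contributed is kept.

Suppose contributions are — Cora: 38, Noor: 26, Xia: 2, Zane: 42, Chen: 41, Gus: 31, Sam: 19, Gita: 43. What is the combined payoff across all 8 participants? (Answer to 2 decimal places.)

997.20 tokens

Total contributed: 38 + 26 + 2 + 42 + 41 + 31 + 19 + 43 = 242; total kept: 8 × 46 − 242 = 126.
The group account pays out 0.45 × 8 × 242 = 871.20 in aggregate.
Group total = 126 + 871.20 = 997.20.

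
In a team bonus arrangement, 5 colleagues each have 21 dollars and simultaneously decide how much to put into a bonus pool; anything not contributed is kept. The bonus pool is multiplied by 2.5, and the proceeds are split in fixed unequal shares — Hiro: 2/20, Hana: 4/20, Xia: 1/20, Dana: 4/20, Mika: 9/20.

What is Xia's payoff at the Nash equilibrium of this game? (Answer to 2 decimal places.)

23.63 dollars

Player j's private return per contributed unit is 2.5 × (j's share). Contributing is weakly dominant for j when that share is at least 1/2.5 = 0.4000, and contributing 0 is dominant otherwise.
Only Mika (9/20) clears that bar, contributing 21; the remaining 4 contribute 0. Total contributed: 21.
Xia keeps 21 and receives 2.5 × 21 × 1/20 = 2.63 from the bonus pool, for a payoff of 23.63.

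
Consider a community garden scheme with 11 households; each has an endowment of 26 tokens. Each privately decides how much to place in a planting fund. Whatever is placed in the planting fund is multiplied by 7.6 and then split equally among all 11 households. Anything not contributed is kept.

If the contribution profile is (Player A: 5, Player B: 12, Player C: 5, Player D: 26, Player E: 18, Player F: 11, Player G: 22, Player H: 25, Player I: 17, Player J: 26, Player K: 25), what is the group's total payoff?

Total contributed: 5 + 12 + 5 + 26 + 18 + 11 + 22 + 25 + 17 + 26 + 25 = 192; total kept: 11 × 26 − 192 = 94.
The planting fund pays out 7.6 × 192 = 1459.20 in aggregate.
Group total = 94 + 1459.20 = 1553.20.

1553.20 tokens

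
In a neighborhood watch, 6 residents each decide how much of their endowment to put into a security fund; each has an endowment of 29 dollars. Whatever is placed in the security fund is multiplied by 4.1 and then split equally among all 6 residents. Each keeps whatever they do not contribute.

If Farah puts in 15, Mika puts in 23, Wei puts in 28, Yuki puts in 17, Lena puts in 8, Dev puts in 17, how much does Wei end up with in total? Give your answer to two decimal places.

74.80 dollars

Total contributed: 15 + 23 + 28 + 17 + 8 + 17 = 108.
Each receives 4.1 × 108 / 6 = 73.80 from the security fund.
Wei keeps 29 − 28 = 1, so Wei's payoff is 1 + 73.80 = 74.80.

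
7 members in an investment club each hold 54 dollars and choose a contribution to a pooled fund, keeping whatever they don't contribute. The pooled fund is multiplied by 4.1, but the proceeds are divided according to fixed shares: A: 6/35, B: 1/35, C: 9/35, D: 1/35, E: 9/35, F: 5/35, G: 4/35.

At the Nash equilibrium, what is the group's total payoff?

A player with share s gets back 4.1·s per unit contributed, so full contribution is dominant for anyone with s > 1/4.1 = 0.2439 and zero contribution is dominant for anyone below.
C and E are above the threshold, contributing 54 each; the remaining 5 contribute 0. Total contributed: 108.
The pooled fund pays out 4.1 × 108 = 442.80 in total (split across the unequal shares, but the aggregate is all that matters for the group sum).
The 5 free-riders keep 54 each, adding 270. Group total = 270 + 442.80 = 712.80.

712.80 dollars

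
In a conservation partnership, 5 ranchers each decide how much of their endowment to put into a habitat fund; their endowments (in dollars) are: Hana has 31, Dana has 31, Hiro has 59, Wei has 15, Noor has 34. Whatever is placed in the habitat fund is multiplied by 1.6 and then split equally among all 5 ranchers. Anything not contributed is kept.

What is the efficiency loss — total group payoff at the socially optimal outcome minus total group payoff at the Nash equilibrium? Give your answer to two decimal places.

The private return per contributed unit is 1.6/5 = 0.3200 < 1 for every player regardless of endowment, so the Nash equilibrium is zero contribution and the group total is Σ E_j = 31 + 31 + 59 + 15 + 34 = 170.
Each contributed unit returns 1.600 to the group, so the social optimum is full contribution by everyone: group total = 1.600 × 170 = 272.00.
Efficiency loss = (1.600 − 1) × 170 = 102.00.

102.00 dollars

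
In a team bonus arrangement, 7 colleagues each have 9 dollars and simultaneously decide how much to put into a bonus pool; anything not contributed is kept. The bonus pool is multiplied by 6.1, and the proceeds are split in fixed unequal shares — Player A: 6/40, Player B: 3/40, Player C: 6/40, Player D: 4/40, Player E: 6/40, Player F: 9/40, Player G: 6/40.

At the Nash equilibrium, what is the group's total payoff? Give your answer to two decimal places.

A player with share s gets back 6.1·s per unit contributed, so full contribution is dominant for anyone with s > 1/6.1 = 0.1639 and zero contribution is dominant for anyone below.
Player F alone (share 9/40) is above the threshold, contributing 9; the remaining 6 contribute 0. Total contributed: 9.
The bonus pool pays out 6.1 × 9 = 54.90 in total (split across the unequal shares, but the aggregate is all that matters for the group sum).
The 6 free-riders keep 9 each, adding 54. Group total = 54 + 54.90 = 108.90.

108.90 dollars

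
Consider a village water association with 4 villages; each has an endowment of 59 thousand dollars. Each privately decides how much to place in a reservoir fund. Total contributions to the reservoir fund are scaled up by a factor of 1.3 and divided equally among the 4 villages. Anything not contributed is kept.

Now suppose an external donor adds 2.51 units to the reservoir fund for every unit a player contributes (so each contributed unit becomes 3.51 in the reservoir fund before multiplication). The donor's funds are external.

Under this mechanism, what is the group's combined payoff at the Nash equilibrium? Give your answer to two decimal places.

1076.87 thousand dollars

Under the mechanism each unit contributed yields 1.3 × 3.51 / 4 = 1.1408 back to its contributor per unit of net cost, which exceeds 1, making full contribution the dominant choice for everyone.
So the Nash equilibrium is full contribution by all 4; the group earns 1.3 × 3.51 × 236 = 1076.87.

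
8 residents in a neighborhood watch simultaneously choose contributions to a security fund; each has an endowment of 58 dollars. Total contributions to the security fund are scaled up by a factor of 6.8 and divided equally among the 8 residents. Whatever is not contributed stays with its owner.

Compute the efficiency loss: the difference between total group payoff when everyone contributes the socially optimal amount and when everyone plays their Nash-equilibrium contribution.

Each contributed unit returns 6.8/8 = 0.8500 to its contributor — below 1 — so contributing 0 is dominant for every player. At the Nash equilibrium everyone keeps their 58, and the group total is 8 × 58 = 464.
Each contributed unit returns 6.800 to the group as a whole (0.8500 to each of 8 players), which exceeds 1, so the social optimum is full contribution: group total = 6.800 × 464 = 3155.20.
Efficiency loss = 3155.20 − 464 = 2691.20.

2691.20 dollars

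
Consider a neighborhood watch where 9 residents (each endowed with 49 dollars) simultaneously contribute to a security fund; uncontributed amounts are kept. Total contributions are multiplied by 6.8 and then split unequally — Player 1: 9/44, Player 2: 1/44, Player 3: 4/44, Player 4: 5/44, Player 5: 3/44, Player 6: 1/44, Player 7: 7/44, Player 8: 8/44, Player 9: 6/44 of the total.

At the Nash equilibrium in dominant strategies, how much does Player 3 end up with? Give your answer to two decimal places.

139.87 dollars

Player j's private return per contributed unit is 6.8 × (j's share). Contributing is weakly dominant for j when that share is at least 1/6.8 = 0.1471, and contributing 0 is dominant otherwise.
Player 1, Player 7 and Player 8 are above the threshold, contributing 49 each; the remaining 6 contribute 0. Total contributed: 147.
Player 3 keeps 49 and receives 6.8 × 147 × 4/44 = 90.87 from the security fund, for a payoff of 139.87.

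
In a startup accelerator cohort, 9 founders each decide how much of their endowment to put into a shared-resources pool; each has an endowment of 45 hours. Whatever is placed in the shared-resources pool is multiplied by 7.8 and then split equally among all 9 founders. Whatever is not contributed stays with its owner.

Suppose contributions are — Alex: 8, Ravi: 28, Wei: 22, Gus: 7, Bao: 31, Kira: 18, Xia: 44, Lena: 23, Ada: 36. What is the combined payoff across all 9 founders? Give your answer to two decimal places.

1880.60 hours

Total contributed: 8 + 28 + 22 + 7 + 31 + 18 + 44 + 23 + 36 = 217; total kept: 9 × 45 − 217 = 188.
The shared-resources pool pays out 7.8 × 217 = 1692.60 in aggregate.
Group total = 188 + 1692.60 = 1880.60.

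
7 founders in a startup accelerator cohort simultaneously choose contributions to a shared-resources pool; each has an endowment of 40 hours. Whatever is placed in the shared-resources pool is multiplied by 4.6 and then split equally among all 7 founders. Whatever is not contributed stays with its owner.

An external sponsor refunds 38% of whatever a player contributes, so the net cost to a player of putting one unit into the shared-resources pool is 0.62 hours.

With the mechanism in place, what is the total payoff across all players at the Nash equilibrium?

The effective private return per unit is now (4.6/7) / 0.62 = 1.0599 > 1, so every player's dominant strategy flips to full contribution.
So the Nash equilibrium is full contribution by all 7; the group earns 7 × (40 × 0.38 + 4.6 × 40) = 1394.40.

1394.40 hours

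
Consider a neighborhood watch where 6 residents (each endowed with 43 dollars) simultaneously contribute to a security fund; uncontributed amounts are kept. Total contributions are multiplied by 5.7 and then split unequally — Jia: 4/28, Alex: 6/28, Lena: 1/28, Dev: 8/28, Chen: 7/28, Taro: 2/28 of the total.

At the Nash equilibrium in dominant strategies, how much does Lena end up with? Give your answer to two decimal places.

69.26 dollars

For player j, contributing a unit is worthwhile iff 5.7 × (j's share) ≥ 1, i.e. iff j's share is at least 0.1754.
The shares above 0.1754 belong to Alex, Dev and Chen, contributing 43 each; the remaining 3 contribute 0. Total contributed: 129.
Lena keeps 43 and receives 5.7 × 129 × 1/28 = 26.26 from the security fund, for a payoff of 69.26.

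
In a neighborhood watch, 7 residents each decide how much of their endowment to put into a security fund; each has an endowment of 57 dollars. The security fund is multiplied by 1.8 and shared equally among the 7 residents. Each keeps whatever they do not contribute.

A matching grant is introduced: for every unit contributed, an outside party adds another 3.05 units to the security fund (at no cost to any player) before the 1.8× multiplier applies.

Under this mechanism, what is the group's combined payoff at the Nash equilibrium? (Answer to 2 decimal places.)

2908.71 dollars

Under the mechanism each unit contributed yields 1.8 × 4.05 / 7 = 1.0414 back to its contributor per unit of net cost, which exceeds 1, making full contribution the dominant choice for everyone.
So the Nash equilibrium is full contribution by all 7; the group earns 1.8 × 4.05 × 399 = 2908.71.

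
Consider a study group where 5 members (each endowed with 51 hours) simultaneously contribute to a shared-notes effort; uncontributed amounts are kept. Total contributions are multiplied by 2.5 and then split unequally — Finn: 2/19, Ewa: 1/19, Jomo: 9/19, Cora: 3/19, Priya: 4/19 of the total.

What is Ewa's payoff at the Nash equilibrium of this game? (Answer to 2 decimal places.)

57.71 hours

For player j, contributing a unit is worthwhile iff 2.5 × (j's share) ≥ 1, i.e. iff j's share is at least 0.4000.
Only Jomo (9/19) clears that bar, contributing 51; the remaining 4 contribute 0. Total contributed: 51.
Ewa keeps 51 and receives 2.5 × 51 × 1/19 = 6.71 from the shared-notes effort, for a payoff of 57.71.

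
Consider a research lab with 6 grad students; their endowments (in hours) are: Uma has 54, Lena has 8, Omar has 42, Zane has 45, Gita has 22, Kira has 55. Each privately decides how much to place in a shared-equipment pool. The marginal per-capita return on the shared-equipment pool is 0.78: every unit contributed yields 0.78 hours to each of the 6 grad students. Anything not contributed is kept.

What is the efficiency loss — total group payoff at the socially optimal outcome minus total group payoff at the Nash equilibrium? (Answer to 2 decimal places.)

831.68 hours

The private return per contributed unit is 0.78 < 1 for everyone, so the Nash equilibrium is zero contribution and the group total is Σ E_j = 54 + 8 + 42 + 45 + 22 + 55 = 226.
Each contributed unit returns 4.680 to the group, so the social optimum is full contribution by everyone: group total = 4.680 × 226 = 1057.68.
Efficiency loss = (4.680 − 1) × 226 = 831.68.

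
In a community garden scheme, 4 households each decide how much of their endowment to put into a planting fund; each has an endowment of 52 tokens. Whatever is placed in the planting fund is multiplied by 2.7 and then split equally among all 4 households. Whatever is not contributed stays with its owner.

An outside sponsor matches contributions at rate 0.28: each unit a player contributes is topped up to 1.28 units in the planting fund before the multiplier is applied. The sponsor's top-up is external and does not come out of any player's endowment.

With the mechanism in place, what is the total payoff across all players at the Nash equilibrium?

Even with the mechanism, each unit contributed returns only 2.7 × 1.28 / 4 = 0.8640 per unit of net cost, so contributing nothing is still dominant.
At the Nash equilibrium no one contributes; group total payoff = 4 × 52 = 208.

208.00 tokens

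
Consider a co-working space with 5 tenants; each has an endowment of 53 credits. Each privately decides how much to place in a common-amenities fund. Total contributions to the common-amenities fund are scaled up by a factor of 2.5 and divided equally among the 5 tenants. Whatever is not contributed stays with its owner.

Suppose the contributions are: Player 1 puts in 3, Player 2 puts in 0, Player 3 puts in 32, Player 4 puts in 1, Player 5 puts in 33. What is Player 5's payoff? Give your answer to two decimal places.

54.50 credits

Total contributed: 3 + 0 + 32 + 1 + 33 = 69.
Each receives 2.5 × 69 / 5 = 34.50 from the common-amenities fund.
Player 5 keeps 53 − 33 = 20, so Player 5's payoff is 20 + 34.50 = 54.50.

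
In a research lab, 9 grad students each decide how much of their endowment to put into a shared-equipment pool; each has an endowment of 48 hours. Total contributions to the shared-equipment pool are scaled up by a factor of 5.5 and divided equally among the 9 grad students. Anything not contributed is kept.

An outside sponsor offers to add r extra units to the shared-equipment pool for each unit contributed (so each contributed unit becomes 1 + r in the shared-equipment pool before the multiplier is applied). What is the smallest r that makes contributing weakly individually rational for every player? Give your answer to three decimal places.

0.636

With matching at rate r, one contributed unit becomes (1 + r) in the shared-equipment pool and returns 5.5 × (1 + r) / 9 to the contributor.
Setting this equal to 1: 1 + r = 9/5.5 = 1.6364.
So the minimum matching rate is r = 1.6364 − 1 = 0.636.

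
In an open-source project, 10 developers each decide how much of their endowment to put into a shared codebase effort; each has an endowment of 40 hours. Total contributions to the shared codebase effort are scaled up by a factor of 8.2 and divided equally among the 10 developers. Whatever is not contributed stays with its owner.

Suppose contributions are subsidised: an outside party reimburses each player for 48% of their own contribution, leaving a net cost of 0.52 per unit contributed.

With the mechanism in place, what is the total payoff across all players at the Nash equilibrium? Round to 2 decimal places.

Under the mechanism each unit contributed yields (8.2/10) / 0.52 = 1.5769 back to its contributor per unit of net cost, which exceeds 1, making full contribution the dominant choice for everyone.
At the Nash equilibrium everyone contributes 40. Group total payoff = 10 × (40 × 0.48 + 8.2 × 40) = 3472.00.

3472.00 hours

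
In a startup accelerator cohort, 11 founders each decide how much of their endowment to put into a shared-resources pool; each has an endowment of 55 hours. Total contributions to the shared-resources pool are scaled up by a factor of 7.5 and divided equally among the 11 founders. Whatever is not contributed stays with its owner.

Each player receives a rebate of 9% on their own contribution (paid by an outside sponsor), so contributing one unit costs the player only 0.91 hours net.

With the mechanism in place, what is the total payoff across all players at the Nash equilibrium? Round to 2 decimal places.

605.00 hours

With the mechanism, a contributed unit returns (7.5/11) / 0.91 = 0.7493 per unit of net cost — still below 1 — so contributing 0 remains dominant for every player.
Everyone keeps their endowment and the group total is 11 × 55 = 605.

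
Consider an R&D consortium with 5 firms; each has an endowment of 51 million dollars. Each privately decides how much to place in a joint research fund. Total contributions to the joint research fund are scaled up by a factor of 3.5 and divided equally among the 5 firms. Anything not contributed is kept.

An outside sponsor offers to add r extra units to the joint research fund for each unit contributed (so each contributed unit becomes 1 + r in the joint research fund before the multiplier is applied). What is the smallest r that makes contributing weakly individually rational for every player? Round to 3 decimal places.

With matching at rate r, one contributed unit becomes (1 + r) in the joint research fund and returns 3.5 × (1 + r) / 5 to the contributor.
Setting this equal to 1: 1 + r = 5/3.5 = 1.4286.
So the minimum matching rate is r = 1.4286 − 1 = 0.429.

0.429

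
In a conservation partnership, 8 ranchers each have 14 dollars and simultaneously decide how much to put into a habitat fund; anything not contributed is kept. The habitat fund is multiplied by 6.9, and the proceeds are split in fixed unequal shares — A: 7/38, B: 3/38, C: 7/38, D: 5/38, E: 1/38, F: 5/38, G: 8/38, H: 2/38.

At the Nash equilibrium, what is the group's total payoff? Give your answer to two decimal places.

For player j, contributing a unit is worthwhile iff 6.9 × (j's share) ≥ 1, i.e. iff j's share is at least 0.1449.
The shares above 0.1449 belong to A, C and G, contributing 14 each; the remaining 5 contribute 0. Total contributed: 42.
The habitat fund pays out 6.9 × 42 = 289.80 in total (split across the unequal shares, but the aggregate is all that matters for the group sum).
The 5 free-riders keep 14 each, adding 70. Group total = 70 + 289.80 = 359.80.

359.80 dollars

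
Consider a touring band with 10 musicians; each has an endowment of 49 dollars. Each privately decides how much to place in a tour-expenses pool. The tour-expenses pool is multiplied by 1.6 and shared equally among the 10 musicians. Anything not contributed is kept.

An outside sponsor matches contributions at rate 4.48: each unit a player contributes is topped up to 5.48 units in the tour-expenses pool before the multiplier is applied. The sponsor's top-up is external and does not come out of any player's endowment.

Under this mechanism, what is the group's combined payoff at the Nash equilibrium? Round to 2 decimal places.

490.00 dollars

With the mechanism, a contributed unit returns 1.6 × 5.48 / 10 = 0.8768 per unit of net cost — still below 1 — so contributing 0 remains dominant for every player.
At the Nash equilibrium no one contributes; group total payoff = 10 × 49 = 490.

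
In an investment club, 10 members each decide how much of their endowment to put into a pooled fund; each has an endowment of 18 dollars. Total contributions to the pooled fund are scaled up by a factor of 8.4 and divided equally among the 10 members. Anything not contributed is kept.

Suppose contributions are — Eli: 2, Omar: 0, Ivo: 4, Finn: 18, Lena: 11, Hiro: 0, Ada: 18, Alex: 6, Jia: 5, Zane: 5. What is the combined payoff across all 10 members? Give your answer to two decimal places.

Total contributed: 2 + 0 + 4 + 18 + 11 + 0 + 18 + 6 + 5 + 5 = 69; total kept: 10 × 18 − 69 = 111.
The pooled fund pays out 8.4 × 69 = 579.60 in aggregate.
Group total = 111 + 579.60 = 690.60.

690.60 dollars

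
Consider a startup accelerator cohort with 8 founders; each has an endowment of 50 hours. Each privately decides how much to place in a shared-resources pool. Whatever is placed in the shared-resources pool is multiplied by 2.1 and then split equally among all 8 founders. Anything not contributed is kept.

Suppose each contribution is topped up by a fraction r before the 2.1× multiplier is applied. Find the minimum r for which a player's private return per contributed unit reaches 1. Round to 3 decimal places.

With matching at rate r, one contributed unit becomes (1 + r) in the shared-resources pool and returns 2.1 × (1 + r) / 8 to the contributor.
Setting this equal to 1: 1 + r = 8/2.1 = 3.8095.
So the minimum matching rate is r = 3.8095 − 1 = 2.810.

2.810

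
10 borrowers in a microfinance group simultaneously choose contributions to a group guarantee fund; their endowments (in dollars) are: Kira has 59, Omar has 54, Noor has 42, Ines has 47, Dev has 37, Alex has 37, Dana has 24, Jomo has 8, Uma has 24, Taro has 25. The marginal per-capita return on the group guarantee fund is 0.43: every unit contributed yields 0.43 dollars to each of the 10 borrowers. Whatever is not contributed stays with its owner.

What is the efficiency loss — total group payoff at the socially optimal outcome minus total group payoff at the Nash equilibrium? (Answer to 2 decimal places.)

1178.10 dollars

The private return per contributed unit is 0.43 < 1 for everyone, so the Nash equilibrium is zero contribution and the group total is Σ E_j = 59 + 54 + 42 + 47 + 37 + 37 + 24 + 8 + 24 + 25 = 357.
Each contributed unit returns 4.300 to the group, so the social optimum is full contribution by everyone: group total = 4.300 × 357 = 1535.10.
Efficiency loss = (4.300 − 1) × 357 = 1178.10.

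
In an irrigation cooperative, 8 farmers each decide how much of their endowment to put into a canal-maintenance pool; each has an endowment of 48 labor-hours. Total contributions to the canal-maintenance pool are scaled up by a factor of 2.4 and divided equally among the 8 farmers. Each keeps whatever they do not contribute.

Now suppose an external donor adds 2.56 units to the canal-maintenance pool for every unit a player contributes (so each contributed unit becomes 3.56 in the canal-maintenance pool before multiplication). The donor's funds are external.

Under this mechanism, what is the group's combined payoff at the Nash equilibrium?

3280.90 labor-hours

Under the mechanism each unit contributed yields 2.4 × 3.56 / 8 = 1.0680 back to its contributor per unit of net cost, which exceeds 1, making full contribution the dominant choice for everyone.
So the Nash equilibrium is full contribution by all 8; the group earns 2.4 × 3.56 × 384 = 3280.90.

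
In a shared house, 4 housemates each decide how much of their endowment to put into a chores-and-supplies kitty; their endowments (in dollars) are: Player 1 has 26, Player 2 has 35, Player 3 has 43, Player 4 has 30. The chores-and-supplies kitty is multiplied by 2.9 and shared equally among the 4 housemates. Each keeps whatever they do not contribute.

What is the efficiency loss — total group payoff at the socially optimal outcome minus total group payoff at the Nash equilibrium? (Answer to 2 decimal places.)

254.60 dollars

The private return per contributed unit is 2.9/4 = 0.7250 < 1 for every player regardless of endowment, so the Nash equilibrium is zero contribution and the group total is Σ E_j = 26 + 35 + 43 + 30 = 134.
Each contributed unit returns 2.900 to the group, so the social optimum is full contribution by everyone: group total = 2.900 × 134 = 388.60.
Efficiency loss = (2.900 − 1) × 134 = 254.60.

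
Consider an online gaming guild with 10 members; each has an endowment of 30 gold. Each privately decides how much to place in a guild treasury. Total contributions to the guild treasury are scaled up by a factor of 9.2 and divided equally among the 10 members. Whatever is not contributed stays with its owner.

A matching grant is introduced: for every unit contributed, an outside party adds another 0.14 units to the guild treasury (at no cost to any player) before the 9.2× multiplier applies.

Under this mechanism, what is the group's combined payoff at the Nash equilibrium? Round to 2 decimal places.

3146.40 gold

The effective private return per unit is now 9.2 × 1.14 / 10 = 1.0488 > 1, so every player's dominant strategy flips to full contribution.
So the Nash equilibrium is full contribution by all 10; the group earns 9.2 × 1.14 × 300 = 3146.40.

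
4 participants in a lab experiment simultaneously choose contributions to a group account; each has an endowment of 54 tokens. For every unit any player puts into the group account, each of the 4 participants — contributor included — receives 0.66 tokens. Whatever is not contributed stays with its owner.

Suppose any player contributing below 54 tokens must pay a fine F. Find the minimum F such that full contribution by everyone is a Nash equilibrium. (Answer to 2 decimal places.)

Given the others contribute fully, the best deviation is to contribute 0 (any partial contribution still incurs the fine and gives up units whose private return 0.66 is below 1).
Deviating from 54 to 0 saves 54 tokens but forfeits the deviator's share of the drop in the group account: 0.66 × 54 = 35.64.
So the deviation gain is 54 − 35.64 = 18.36, and the fine must be at least 18.36 tokens to wipe it out.

18.36 tokens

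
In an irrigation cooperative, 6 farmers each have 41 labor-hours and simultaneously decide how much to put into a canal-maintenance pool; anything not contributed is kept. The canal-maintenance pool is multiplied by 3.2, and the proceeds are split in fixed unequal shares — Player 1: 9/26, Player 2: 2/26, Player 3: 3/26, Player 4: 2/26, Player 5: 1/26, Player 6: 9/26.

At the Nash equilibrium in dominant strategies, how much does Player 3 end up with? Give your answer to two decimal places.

Player j's private return per contributed unit is 3.2 × (j's share). Contributing is weakly dominant for j when that share is at least 1/3.2 = 0.3125, and contributing 0 is dominant otherwise.
The shares above 0.3125 belong to Player 1 and Player 6, contributing 41 each; the remaining 4 contribute 0. Total contributed: 82.
Player 3 keeps 41 and receives 3.2 × 82 × 3/26 = 30.28 from the canal-maintenance pool, for a payoff of 71.28.

71.28 labor-hours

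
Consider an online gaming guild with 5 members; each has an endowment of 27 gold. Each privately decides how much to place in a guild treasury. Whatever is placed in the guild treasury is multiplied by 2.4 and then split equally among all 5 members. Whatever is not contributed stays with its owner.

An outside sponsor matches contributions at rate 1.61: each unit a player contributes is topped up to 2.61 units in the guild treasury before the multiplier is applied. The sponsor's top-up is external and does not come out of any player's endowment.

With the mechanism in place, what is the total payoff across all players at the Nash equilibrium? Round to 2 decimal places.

With the mechanism, a contributed unit returns 2.4 × 2.61 / 5 = 1.2528 per unit of net cost to the contributor — now above 1 — so contributing fully is weakly dominant for every player.
So the Nash equilibrium is full contribution by all 5; the group earns 2.4 × 2.61 × 135 = 845.64.

845.64 gold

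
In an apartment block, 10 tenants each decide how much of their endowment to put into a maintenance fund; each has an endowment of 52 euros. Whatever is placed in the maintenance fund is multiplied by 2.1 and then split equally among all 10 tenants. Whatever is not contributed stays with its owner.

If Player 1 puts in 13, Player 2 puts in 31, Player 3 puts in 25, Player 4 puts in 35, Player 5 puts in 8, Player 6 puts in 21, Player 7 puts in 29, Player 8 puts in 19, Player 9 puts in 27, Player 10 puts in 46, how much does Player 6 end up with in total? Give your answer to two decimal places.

Total contributed: 13 + 31 + 25 + 35 + 8 + 21 + 29 + 19 + 27 + 46 = 254.
Each receives 2.1 × 254 / 10 = 53.34 from the maintenance fund.
Player 6 keeps 52 − 21 = 31, so Player 6's payoff is 31 + 53.34 = 84.34.

84.34 euros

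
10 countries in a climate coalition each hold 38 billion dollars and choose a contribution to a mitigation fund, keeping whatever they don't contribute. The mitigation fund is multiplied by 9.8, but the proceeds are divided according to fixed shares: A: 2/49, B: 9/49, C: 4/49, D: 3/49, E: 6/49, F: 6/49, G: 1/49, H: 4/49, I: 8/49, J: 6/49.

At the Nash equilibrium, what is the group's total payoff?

2052.00 billion dollars

Each unit j contributes comes back to j as 9.8 × (j's share), so j prefers to contribute only if that share exceeds 1/9.8 = 0.1020; otherwise keeping the unit dominates.
B, E, F, I and J clear that bar, contributing 38 each; the remaining 5 contribute 0. Total contributed: 190.
The mitigation fund pays out 9.8 × 190 = 1862.00 in total (split across the unequal shares, but the aggregate is all that matters for the group sum).
The 5 free-riders keep 38 each, adding 190. Group total = 190 + 1862.00 = 2052.00.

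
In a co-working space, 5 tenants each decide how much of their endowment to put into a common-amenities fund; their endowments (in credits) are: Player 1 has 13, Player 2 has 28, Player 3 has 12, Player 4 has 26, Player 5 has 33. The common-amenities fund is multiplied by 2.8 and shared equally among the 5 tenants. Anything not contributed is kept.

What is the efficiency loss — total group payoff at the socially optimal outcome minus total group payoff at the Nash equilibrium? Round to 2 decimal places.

The private return per contributed unit is 2.8/5 = 0.5600 < 1 for every player regardless of endowment, so the Nash equilibrium is zero contribution and the group total is Σ E_j = 13 + 28 + 12 + 26 + 33 = 112.
Each contributed unit returns 2.800 to the group, so the social optimum is full contribution by everyone: group total = 2.800 × 112 = 313.60.
Efficiency loss = (2.800 − 1) × 112 = 201.60.

201.60 credits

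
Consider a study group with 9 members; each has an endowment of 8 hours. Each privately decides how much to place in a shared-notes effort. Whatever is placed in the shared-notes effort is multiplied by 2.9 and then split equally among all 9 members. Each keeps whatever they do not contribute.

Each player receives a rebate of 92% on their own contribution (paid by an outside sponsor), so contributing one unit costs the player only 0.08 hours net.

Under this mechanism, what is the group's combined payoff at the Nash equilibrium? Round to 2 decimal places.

With the mechanism, a contributed unit returns (2.9/9) / 0.08 = 4.0278 per unit of net cost to the contributor — now above 1 — so contributing fully is weakly dominant for every player.
So the Nash equilibrium is full contribution by all 9; the group earns 9 × (8 × 0.92 + 2.9 × 8) = 275.04.

275.04 hours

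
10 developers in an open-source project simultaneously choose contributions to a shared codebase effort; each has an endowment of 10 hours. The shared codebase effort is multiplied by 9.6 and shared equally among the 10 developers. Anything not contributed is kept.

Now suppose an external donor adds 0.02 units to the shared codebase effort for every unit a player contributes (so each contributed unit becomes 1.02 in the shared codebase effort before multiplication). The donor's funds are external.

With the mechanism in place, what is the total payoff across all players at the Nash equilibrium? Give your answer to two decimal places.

100.00 hours

With the mechanism, a contributed unit returns 9.6 × 1.02 / 10 = 0.9792 per unit of net cost — still below 1 — so contributing 0 remains dominant for every player.
At the Nash equilibrium no one contributes; group total payoff = 10 × 10 = 100.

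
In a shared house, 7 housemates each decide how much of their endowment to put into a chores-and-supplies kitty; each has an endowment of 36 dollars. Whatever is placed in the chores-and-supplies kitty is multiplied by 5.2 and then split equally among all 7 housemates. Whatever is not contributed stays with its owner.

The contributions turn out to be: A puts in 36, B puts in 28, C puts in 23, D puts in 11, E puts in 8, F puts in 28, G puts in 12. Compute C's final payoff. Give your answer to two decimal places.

121.46 dollars

Total contributed: 36 + 28 + 23 + 11 + 8 + 28 + 12 = 146.
Each receives 5.2 × 146 / 7 = 108.46 from the chores-and-supplies kitty.
C keeps 36 − 23 = 13, so C's payoff is 13 + 108.46 = 121.46.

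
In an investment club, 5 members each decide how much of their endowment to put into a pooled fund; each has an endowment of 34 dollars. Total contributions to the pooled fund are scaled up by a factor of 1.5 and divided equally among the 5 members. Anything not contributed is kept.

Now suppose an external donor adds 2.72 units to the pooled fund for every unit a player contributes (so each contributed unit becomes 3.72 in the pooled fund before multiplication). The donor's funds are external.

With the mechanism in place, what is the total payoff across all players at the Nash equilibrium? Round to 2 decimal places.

Under the mechanism each unit contributed yields 1.5 × 3.72 / 5 = 1.1160 back to its contributor per unit of net cost, which exceeds 1, making full contribution the dominant choice for everyone.
So the Nash equilibrium is full contribution by all 5; the group earns 1.5 × 3.72 × 170 = 948.60.

948.60 dollars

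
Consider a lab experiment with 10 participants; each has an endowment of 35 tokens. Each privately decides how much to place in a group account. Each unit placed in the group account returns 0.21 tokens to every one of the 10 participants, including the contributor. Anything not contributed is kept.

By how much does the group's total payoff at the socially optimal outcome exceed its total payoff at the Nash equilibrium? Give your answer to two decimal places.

The private return per contributed unit is 0.21 < 1, so contributing 0 is dominant for every player. At the Nash equilibrium everyone keeps their 35, and the group total is 10 × 35 = 350.
Each contributed unit returns 2.100 to the group as a whole (0.21 to each of 10 players), which exceeds 1, so the social optimum is full contribution: group total = 2.100 × 350 = 735.00.
Efficiency loss = 735.00 − 350 = 385.00.

385.00 tokens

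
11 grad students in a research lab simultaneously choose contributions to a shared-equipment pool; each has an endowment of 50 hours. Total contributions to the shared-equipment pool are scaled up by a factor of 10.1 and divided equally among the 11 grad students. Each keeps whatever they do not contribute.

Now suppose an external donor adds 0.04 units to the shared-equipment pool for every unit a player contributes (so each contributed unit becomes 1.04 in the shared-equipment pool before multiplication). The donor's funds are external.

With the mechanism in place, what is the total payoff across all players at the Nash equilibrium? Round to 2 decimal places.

With the mechanism, a contributed unit returns 10.1 × 1.04 / 11 = 0.9549 per unit of net cost — still below 1 — so contributing 0 remains dominant for every player.
Everyone keeps their endowment and the group total is 11 × 50 = 550.

550.00 hours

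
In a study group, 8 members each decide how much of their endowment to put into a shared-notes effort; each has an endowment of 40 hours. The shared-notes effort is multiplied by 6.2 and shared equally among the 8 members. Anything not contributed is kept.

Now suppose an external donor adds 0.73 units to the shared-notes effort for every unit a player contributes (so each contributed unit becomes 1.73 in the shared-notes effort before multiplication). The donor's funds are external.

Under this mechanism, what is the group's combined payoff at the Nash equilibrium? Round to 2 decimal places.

3432.32 hours

With the mechanism, a contributed unit returns 6.2 × 1.73 / 8 = 1.3408 per unit of net cost to the contributor — now above 1 — so contributing fully is weakly dominant for every player.
At the Nash equilibrium everyone contributes 40. Group total payoff = 6.2 × 1.73 × 320 = 3432.32.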